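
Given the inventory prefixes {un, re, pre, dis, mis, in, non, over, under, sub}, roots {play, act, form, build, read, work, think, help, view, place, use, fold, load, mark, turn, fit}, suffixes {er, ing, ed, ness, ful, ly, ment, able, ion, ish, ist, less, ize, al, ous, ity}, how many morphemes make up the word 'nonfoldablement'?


Segmenting 'nonfoldablement' against the inventory:
  'non' -> prefix (morpheme 1)
  'fold' -> root (morpheme 2)
  'able' -> suffix (morpheme 3)
  'ment' -> suffix (morpheme 4)
Total morphemes: 4

4


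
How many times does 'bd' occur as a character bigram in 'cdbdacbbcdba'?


Scanning 'cdbdacbbcdba' for bigram 'bd':
  Position 0: 'cd' -> no
  Position 1: 'db' -> no
  Position 2: 'bd' -> MATCH
  Position 3: 'da' -> no
  Position 4: 'ac' -> no
  Position 5: 'cb' -> no
  Position 6: 'bb' -> no
  Position 7: 'bc' -> no
  Position 8: 'cd' -> no
  Position 9: 'db' -> no
  Position 10: 'ba' -> no
Total matches: 1

1


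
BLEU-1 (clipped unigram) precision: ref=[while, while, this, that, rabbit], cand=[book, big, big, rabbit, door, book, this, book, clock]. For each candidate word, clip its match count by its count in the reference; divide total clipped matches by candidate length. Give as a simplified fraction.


Reference word counts: {'rabbit': 1, 'that': 1, 'this': 1, 'while': 2}
Checking each candidate word (with clipping):
  'book' -> not in reference -> no match (matches: 0)
  'big' -> not in reference -> no match (matches: 0)
  'big' -> not in reference -> no match (matches: 0)
  'rabbit' -> in reference (ref count 1, used 1/1) -> match (matches: 1)
  'door' -> not in reference -> no match (matches: 1)
  'book' -> not in reference -> no match (matches: 1)
  'this' -> in reference (ref count 1, used 1/1) -> match (matches: 2)
  'book' -> not in reference -> no match (matches: 2)
  'clock' -> not in reference -> no match (matches: 2)
Clipped matches: 2, Candidate length: 9
Precision = 2/9

2/9


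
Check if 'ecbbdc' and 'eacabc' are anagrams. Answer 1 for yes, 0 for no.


Sort characters of 'ecbbdc': 'bbccde'
Sort characters of 'eacabc': 'aabcce'
Sorted forms differ -> they are NOT anagrams
Result: 0

0


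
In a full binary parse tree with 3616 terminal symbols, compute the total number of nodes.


Leaf nodes (terminals): 3616
Internal nodes = n - 1 = 3616 - 1 = 3615
Total = leaves + internal = 3616 + 3615 = 7231

7231


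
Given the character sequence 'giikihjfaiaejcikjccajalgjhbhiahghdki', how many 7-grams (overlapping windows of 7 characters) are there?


String 'giikihjfaiaejcikjccajalgjhbhiahghdki' has length L = 36.
Number of overlapping n-grams = L - n + 1
Substituting: 36 - 7 + 1 = 30

30


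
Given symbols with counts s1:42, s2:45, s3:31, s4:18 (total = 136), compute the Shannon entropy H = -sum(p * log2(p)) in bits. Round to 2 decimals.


Computing entropy H = -sum(p_i * log2(p_i)):
  s1: p = 42/136 = 0.3088, -p*log2(p) = 0.5235
  s2: p = 45/136 = 0.3309, -p*log2(p) = 0.5280
  s3: p = 31/136 = 0.2279, -p*log2(p) = 0.4863
  s4: p = 18/136 = 0.1324, -p*log2(p) = 0.3861
H = sum of terms = 1.9239
Rounded to 2 decimals: 1.92

1.92


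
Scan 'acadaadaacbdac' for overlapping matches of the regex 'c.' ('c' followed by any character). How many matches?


Pattern: c. means 'c' followed by any character.
Scanning 'acadaadaacbdac' position-by-position:
  Pos 0: window 'ac' -> no
  Pos 1: window 'ca' -> MATCH
  Pos 2: window 'ad' -> no
  Pos 3: window 'da' -> no
  Pos 4: window 'aa' -> no
  Pos 5: window 'ad' -> no
  Pos 6: window 'da' -> no
  Pos 7: window 'aa' -> no
  Pos 8: window 'ac' -> no
  Pos 9: window 'cb' -> MATCH
  Pos 10: window 'bd' -> no
  Pos 11: window 'da' -> no
  Pos 12: window 'ac' -> no
  Pos 13: window 'c' -> no
Total matches: 2

2


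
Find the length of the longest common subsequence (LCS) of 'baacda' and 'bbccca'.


DP table for LCS of 'baacda' and 'bbccca':
       b  b  c  c  c  a
    0  0  0  0  0  0  0
  b 0  1  1  1  1  1  1
  a 0  1  1  1  1  1  2
  a 0  1  1  1  1  1  2
  c 0  1  1  2  2  2  2
  d 0  1  1  2  2  2  2
  a 0  1  1  2  2  2  3
LCS: 'bca'
LCS length = 3

3


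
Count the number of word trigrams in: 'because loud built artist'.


Word trigrams from [4] words:
  Trigram 1: (because loud built)
  Trigram 2: (loud built artist)
Total word trigrams: 4 - 2 = 2

2


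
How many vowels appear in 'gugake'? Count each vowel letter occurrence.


Scanning each character of 'gugake':
  Position 1: 'g' -> consonant (running count: 0)
  Position 2: 'u' -> vowel (running count: 1)
  Position 3: 'g' -> consonant (running count: 1)
  Position 4: 'a' -> vowel (running count: 2)
  Position 5: 'k' -> consonant (running count: 2)
  Position 6: 'e' -> vowel (running count: 3)
Total vowels: 3

3


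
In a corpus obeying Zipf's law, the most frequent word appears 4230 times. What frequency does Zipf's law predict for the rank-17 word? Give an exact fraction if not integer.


Zipf's law: freq(rank) = f1 / rank
f1 = 4230, rank = 17
freq = 4230 / 17
GCD(4230, 17) = 1
Simplified: 4230/17

4230/17


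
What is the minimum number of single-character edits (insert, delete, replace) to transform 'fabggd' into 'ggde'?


Building DP table for s1='fabggd' (len 6) and s2='ggde' (len 4):
       g  g  d  e
    0  1  2  3  4
  f 1  1  2  3  4
  a 2  2  2  3  4
  b 3  3  3  3  4
  g 4  3  3  4  4
  g 5  4  3  4  5
  d 6  5  4  3  4
Edit distance = dp[6][4] = 4

4


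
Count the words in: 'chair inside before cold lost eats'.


Counting words by splitting on spaces:
  Word 1: 'chair'
  Word 2: 'inside'
  Word 3: 'before'
  Word 4: 'cold'
  Word 5: 'lost'
  Word 6: 'eats'
Total words: 6

6


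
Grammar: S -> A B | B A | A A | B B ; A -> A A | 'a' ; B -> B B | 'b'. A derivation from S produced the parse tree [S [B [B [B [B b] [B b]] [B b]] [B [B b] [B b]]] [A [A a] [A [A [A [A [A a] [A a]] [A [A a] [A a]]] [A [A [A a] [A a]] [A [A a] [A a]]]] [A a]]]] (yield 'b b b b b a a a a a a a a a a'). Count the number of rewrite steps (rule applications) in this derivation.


Every bracketed nonterminal node [X ...] in the tree is produced by exactly one rule application.
Reading the tree off as a leftmost derivation:
  Step 1: S  =>  B A   (applied S -> B A)
  Step 2: B A  =>  B B A   (applied B -> B B)
  Step 3: B B A  =>  B B B A   (applied B -> B B)
  Step 4: B B B A  =>  B B B B A   (applied B -> B B)
  Step 5: B B B B A  =>  b B B B A   (applied B -> b)
  Step 6: b B B B A  =>  b b B B A   (applied B -> b)
  Step 7: b b B B A  =>  b b b B A   (applied B -> b)
  Step 8: b b b B A  =>  b b b B B A   (applied B -> B B)
  Step 9: b b b B B A  =>  b b b b B A   (applied B -> b)
  Step 10: b b b b B A  =>  b b b b b A   (applied B -> b)
  Step 11: b b b b b A  =>  b b b b b A A   (applied A -> A A)
  Step 12: b b b b b A A  =>  b b b b b a A   (applied A -> a)
  Step 13: b b b b b a A  =>  b b b b b a A A   (applied A -> A A)
  Step 14: b b b b b a A A  =>  b b b b b a A A A   (applied A -> A A)
  Step 15: b b b b b a A A A  =>  b b b b b a A A A A   (applied A -> A A)
  Step 16: b b b b b a A A A A  =>  b b b b b a A A A A A   (applied A -> A A)
  Step 17: b b b b b a A A A A A  =>  b b b b b a a A A A A   (applied A -> a)
  Step 18: b b b b b a a A A A A  =>  b b b b b a a a A A A   (applied A -> a)
  Step 19: b b b b b a a a A A A  =>  b b b b b a a a A A A A   (applied A -> A A)
  Step 20: b b b b b a a a A A A A  =>  b b b b b a a a a A A A   (applied A -> a)
  Step 21: b b b b b a a a a A A A  =>  b b b b b a a a a a A A   (applied A -> a)
  Step 22: b b b b b a a a a a A A  =>  b b b b b a a a a a A A A   (applied A -> A A)
  Step 23: b b b b b a a a a a A A A  =>  b b b b b a a a a a A A A A   (applied A -> A A)
  Step 24: b b b b b a a a a a A A A A  =>  b b b b b a a a a a a A A A   (applied A -> a)
  Step 25: b b b b b a a a a a a A A A  =>  b b b b b a a a a a a a A A   (applied A -> a)
  Step 26: b b b b b a a a a a a a A A  =>  b b b b b a a a a a a a A A A   (applied A -> A A)
  Step 27: b b b b b a a a a a a a A A A  =>  b b b b b a a a a a a a a A A   (applied A -> a)
  Step 28: b b b b b a a a a a a a a A A  =>  b b b b b a a a a a a a a a A   (applied A -> a)
  Step 29: b b b b b a a a a a a a a a A  =>  b b b b b a a a a a a a a a a   (applied A -> a)
Final yield: b b b b b a a a a a a a a a a
Total rewrite steps: 29

29


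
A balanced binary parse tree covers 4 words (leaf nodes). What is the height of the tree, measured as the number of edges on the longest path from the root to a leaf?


In a balanced binary tree with n leaves the deepest leaf is ceil(log2(n)) edges below the root.
log2(4) = 2.0000
ceil(2.0000) = 2
height (edges) = 2

2


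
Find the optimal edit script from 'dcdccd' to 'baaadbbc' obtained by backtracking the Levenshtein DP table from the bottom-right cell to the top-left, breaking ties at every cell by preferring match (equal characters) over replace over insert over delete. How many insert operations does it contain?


Edit distance = 7. Backtracking from cell (6, 8) with preference match > replace > insert > delete,
then listing the resulting alignment 'dcdccd' -> 'baaadbbc' left to right:
  Step 1: insert 'b' [insertion #1]
  Step 2: insert 'a' [insertion #2]
  Step 3: replace d->a
  Step 4: replace c->a
  Step 5: keep 'd'
  Step 6: replace c->b
  Step 7: replace c->b
  Step 8: replace d->c
Total insertions: 2

2


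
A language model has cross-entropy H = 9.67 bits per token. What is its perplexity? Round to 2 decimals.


Perplexity formula: PP = 2^H
H = 9.67
PP = 2^9.67
Decompose: 2^9.67 = 2^9 * 2^0.67
2^9 = 512, 2^0.67 ~ 1.5910730
PP ~ 512 * 1.5910730 = 814.6293760
Rounded to 2 decimals: 814.63

814.63


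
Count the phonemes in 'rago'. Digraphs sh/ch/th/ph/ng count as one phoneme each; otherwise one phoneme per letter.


Parsing 'rago' greedily, digraphs first:
  'r' -> consonant phoneme (phonemes so far: 1)
  'a' -> vowel phoneme (phonemes so far: 2)
  'g' -> consonant phoneme (phonemes so far: 3)
  'o' -> vowel phoneme (phonemes so far: 4)
Total phonemes: 4

4


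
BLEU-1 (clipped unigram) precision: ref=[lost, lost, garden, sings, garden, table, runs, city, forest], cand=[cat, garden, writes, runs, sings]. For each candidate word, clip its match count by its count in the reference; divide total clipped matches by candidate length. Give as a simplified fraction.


Reference word counts: {'city': 1, 'forest': 1, 'garden': 2, 'lost': 2, 'runs': 1, 'sings': 1, 'table': 1}
Checking each candidate word (with clipping):
  'cat' -> not in reference -> no match (matches: 0)
  'garden' -> in reference (ref count 2, used 1/2) -> match (matches: 1)
  'writes' -> not in reference -> no match (matches: 1)
  'runs' -> in reference (ref count 1, used 1/1) -> match (matches: 2)
  'sings' -> in reference (ref count 1, used 1/1) -> match (matches: 3)
Clipped matches: 3, Candidate length: 5
Precision = 3/5

3/5


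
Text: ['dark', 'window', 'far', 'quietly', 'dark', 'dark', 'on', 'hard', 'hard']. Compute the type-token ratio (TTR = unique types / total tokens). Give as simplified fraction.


Tokens: 9
Unique types: ('dark', 'far', 'hard', 'on', 'quietly', 'window') = 6
TTR = 6/9
Simplify: divide both by 3 -> 2/3
TTR = 2/3

2/3


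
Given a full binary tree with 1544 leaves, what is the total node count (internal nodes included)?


Leaf nodes (terminals): 1544
Internal nodes = n - 1 = 1544 - 1 = 1543
Total = leaves + internal = 1544 + 1543 = 3087

3087


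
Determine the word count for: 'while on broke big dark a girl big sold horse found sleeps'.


Counting words by splitting on spaces:
  Word 1: 'while'
  Word 2: 'on'
  Word 3: 'broke'
  Word 4: 'big'
  Word 5: 'dark'
  Word 6: 'a'
  Word 7: 'girl'
  Word 8: 'big'
  Word 9: 'sold'
  Word 10: 'horse'
  Word 11: 'found'
  Word 12: 'sleeps'
Total words: 12

12


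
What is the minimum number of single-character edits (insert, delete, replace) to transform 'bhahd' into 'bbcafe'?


Building DP table for s1='bhahd' (len 5) and s2='bbcafe' (len 6):
       b  b  c  a  f  e
    0  1  2  3  4  5  6
  b 1  0  1  2  3  4  5
  h 2  1  1  2  3  4  5
  a 3  2  2  2  2  3  4
  h 4  3  3  3  3  3  4
  d 5  4  4  4  4  4  4
Edit distance = dp[5][6] = 4

4


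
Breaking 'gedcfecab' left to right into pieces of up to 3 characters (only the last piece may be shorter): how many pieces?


'gedcfecab' has 9 characters.
Chunking with max size 3:
  Chunk 1: 'ged' (positions 0-2)
  Chunk 2: 'cfe' (positions 3-5)
  Chunk 3: 'cab' (positions 6-8)
Total chunks: ceil(9 / 3) = 3

3


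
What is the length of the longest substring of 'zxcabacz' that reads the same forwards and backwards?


Scanning 'zxcabacz' for palindromic substrings.
Substring at positions 2-6: 'cabac'.
Check: reverse('cabac') = 'cabac' -> palindrome confirmed.
Neighbouring characters ('x' / 'z') break symmetry, so it cannot extend further.
No longer palindromic substring exists; longest length = 5

5


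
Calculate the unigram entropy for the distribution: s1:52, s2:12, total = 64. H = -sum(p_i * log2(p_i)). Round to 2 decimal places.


Computing entropy H = -sum(p_i * log2(p_i)):
  s1: p = 52/64 = 0.8125, -p*log2(p) = 0.2434
  s2: p = 12/64 = 0.1875, -p*log2(p) = 0.4528
H = sum of terms = 0.6962
Rounded to 2 decimals: 0.70

0.70


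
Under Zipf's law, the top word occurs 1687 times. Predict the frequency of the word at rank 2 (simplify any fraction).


Zipf's law: freq(rank) = f1 / rank
f1 = 1687, rank = 2
freq = 1687 / 2
GCD(1687, 2) = 1
Simplified: 1687/2

1687/2


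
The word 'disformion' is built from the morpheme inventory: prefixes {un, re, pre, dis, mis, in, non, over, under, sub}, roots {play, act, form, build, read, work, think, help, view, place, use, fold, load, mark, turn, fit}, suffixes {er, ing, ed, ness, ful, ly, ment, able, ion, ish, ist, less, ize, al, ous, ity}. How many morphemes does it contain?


Segmenting 'disformion' against the inventory:
  'dis' -> prefix (morpheme 1)
  'form' -> root (morpheme 2)
  'ion' -> suffix (morpheme 3)
Total morphemes: 3

3


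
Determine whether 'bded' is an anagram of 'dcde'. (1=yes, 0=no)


Sort characters of 'bded': 'bdde'
Sort characters of 'dcde': 'cdde'
Sorted forms differ -> they are NOT anagrams
Result: 0

0


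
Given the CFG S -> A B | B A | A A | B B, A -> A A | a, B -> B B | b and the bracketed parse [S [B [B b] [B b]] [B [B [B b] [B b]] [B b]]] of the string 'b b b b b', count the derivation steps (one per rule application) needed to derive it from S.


Every bracketed nonterminal node [X ...] in the tree is produced by exactly one rule application.
Reading the tree off as a leftmost derivation:
  Step 1: S  =>  B B   (applied S -> B B)
  Step 2: B B  =>  B B B   (applied B -> B B)
  Step 3: B B B  =>  b B B   (applied B -> b)
  Step 4: b B B  =>  b b B   (applied B -> b)
  Step 5: b b B  =>  b b B B   (applied B -> B B)
  Step 6: b b B B  =>  b b B B B   (applied B -> B B)
  Step 7: b b B B B  =>  b b b B B   (applied B -> b)
  Step 8: b b b B B  =>  b b b b B   (applied B -> b)
  Step 9: b b b b B  =>  b b b b b   (applied B -> b)
Final yield: b b b b b
Total rewrite steps: 9

9


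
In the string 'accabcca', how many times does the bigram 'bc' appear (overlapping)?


Scanning 'accabcca' for bigram 'bc':
  Position 0: 'ac' -> no
  Position 1: 'cc' -> no
  Position 2: 'ca' -> no
  Position 3: 'ab' -> no
  Position 4: 'bc' -> MATCH
  Position 5: 'cc' -> no
  Position 6: 'ca' -> no
Total matches: 1

1


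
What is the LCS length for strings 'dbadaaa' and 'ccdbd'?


DP table for LCS of 'dbadaaa' and 'ccdbd':
       c  c  d  b  d
    0  0  0  0  0  0
  d 0  0  0  1  1  1
  b 0  0  0  1  2  2
  a 0  0  0  1  2  2
  d 0  0  0  1  2  3
  a 0  0  0  1  2  3
  a 0  0  0  1  2  3
  a 0  0  0  1  2  3
LCS: 'dbd'
LCS length = 3

3


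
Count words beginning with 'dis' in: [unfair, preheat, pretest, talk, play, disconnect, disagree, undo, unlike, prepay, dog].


Checking each word for prefix 'dis':
  'unfair' -> no (count: 0)
  'preheat' -> no (count: 0)
  'pretest' -> no (count: 0)
  'talk' -> no (count: 0)
  'play' -> no (count: 0)
  'disconnect' -> YES, starts with 'dis' (count: 1)
  'disagree' -> YES, starts with 'dis' (count: 2)
  'undo' -> no (count: 2)
  'unlike' -> no (count: 2)
  'prepay' -> no (count: 2)
  'dog' -> no (count: 2)
Total with prefix 'dis': 2

2


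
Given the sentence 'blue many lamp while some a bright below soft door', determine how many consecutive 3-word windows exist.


Word trigrams from [10] words:
  Trigram 1: (blue many lamp)
  Trigram 2: (many lamp while)
  Trigram 3: (lamp while some)
  Trigram 4: (while some a)
  Trigram 5: (some a bright)
  Trigram 6: (a bright below)
  Trigram 7: (bright below soft)
  Trigram 8: (below soft door)
Total word trigrams: 10 - 2 = 8

8


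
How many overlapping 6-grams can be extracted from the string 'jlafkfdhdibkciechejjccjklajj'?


String 'jlafkfdhdibkciechejjccjklajj' has length L = 28.
Number of overlapping n-grams = L - n + 1
Substituting: 28 - 6 + 1 = 23

23


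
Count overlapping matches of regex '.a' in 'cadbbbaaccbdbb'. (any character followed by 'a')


Pattern: .a means any character followed by 'a'.
Scanning 'cadbbbaaccbdbb' position-by-position:
  Pos 0: window 'ca' -> MATCH
  Pos 1: window 'ad' -> no
  Pos 2: window 'db' -> no
  Pos 3: window 'bb' -> no
  Pos 4: window 'bb' -> no
  Pos 5: window 'ba' -> MATCH
  Pos 6: window 'aa' -> MATCH
  Pos 7: window 'ac' -> no
  Pos 8: window 'cc' -> no
  Pos 9: window 'cb' -> no
  Pos 10: window 'bd' -> no
  Pos 11: window 'db' -> no
  Pos 12: window 'bb' -> no
  Pos 13: window 'b' -> no
Total matches: 3

3


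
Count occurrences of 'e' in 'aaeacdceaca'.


Scanning 'aaeacdceaca' for 'e':
  Position 2: 'e' -> MATCH (count: 1)
  Position 7: 'e' -> MATCH (count: 2)
Total occurrences of 'e': 2

2


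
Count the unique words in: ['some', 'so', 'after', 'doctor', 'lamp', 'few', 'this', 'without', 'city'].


Listing all tokens and tracking unique types:
  Token 1: 'some' -> NEW (unique so far: 1)
  Token 2: 'so' -> NEW (unique so far: 2)
  Token 3: 'after' -> NEW (unique so far: 3)
  Token 4: 'doctor' -> NEW (unique so far: 4)
  Token 5: 'lamp' -> NEW (unique so far: 5)
  Token 6: 'few' -> NEW (unique so far: 6)
  Token 7: 'this' -> NEW (unique so far: 7)
  Token 8: 'without' -> NEW (unique so far: 8)
  Token 9: 'city' -> NEW (unique so far: 9)
Unique types: ('after', 'city', 'doctor', 'few', 'lamp', 'so', 'some', 'this', 'without')
Vocabulary size: 9

9


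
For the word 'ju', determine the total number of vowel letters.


Scanning each character of 'ju':
  Position 1: 'j' -> consonant (running count: 0)
  Position 2: 'u' -> vowel (running count: 1)
Total vowels: 1

1


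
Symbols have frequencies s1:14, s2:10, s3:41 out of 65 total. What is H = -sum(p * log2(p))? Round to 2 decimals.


Computing entropy H = -sum(p_i * log2(p_i)):
  s1: p = 14/65 = 0.2154, -p*log2(p) = 0.4771
  s2: p = 10/65 = 0.1538, -p*log2(p) = 0.4155
  s3: p = 41/65 = 0.6308, -p*log2(p) = 0.4193
H = sum of terms = 1.3119
Rounded to 2 decimals: 1.31

1.31


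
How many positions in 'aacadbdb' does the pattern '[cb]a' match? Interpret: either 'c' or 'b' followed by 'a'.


Pattern: [cb]a means either 'c' or 'b' followed by 'a'.
Scanning 'aacadbdb' position-by-position:
  Pos 0: window 'aa' -> no
  Pos 1: window 'ac' -> no
  Pos 2: window 'ca' -> MATCH
  Pos 3: window 'ad' -> no
  Pos 4: window 'db' -> no
  Pos 5: window 'bd' -> no
  Pos 6: window 'db' -> no
  Pos 7: window 'b' -> no
Total matches: 1

1


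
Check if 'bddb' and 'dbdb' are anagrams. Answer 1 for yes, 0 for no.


Sort characters of 'bddb': 'bbdd'
Sort characters of 'dbdb': 'bbdd'
Sorted forms match -> they ARE anagrams
Result: 1

1


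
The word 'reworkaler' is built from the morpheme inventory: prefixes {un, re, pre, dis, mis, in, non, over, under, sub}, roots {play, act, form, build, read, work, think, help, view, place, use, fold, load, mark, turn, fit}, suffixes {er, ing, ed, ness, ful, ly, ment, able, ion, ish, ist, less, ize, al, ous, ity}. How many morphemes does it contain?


Segmenting 'reworkaler' against the inventory:
  're' -> prefix (morpheme 1)
  'work' -> root (morpheme 2)
  'al' -> suffix (morpheme 3)
  'er' -> suffix (morpheme 4)
Total morphemes: 4

4


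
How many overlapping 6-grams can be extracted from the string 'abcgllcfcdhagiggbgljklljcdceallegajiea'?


String 'abcgllcfcdhagiggbgljklljcdceallegajiea' has length L = 38.
Number of overlapping n-grams = L - n + 1
Substituting: 38 - 6 + 1 = 33

33


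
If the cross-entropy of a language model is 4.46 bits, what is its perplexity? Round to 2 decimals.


Perplexity formula: PP = 2^H
H = 4.46
PP = 2^4.46
Decompose: 2^4.46 = 2^4 * 2^0.46
2^4 = 16, 2^0.46 ~ 1.3755418
PP ~ 16 * 1.3755418 = 22.0086688
Rounded to 2 decimals: 22.01

22.01


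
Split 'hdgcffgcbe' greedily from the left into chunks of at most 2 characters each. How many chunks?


'hdgcffgcbe' has 10 characters.
Chunking with max size 2:
  Chunk 1: 'hd' (positions 0-1)
  Chunk 2: 'gc' (positions 2-3)
  Chunk 3: 'ff' (positions 4-5)
  Chunk 4: 'gc' (positions 6-7)
  Chunk 5: 'be' (positions 8-9)
Total chunks: ceil(10 / 2) = 5

5


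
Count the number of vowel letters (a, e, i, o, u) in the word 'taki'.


Scanning each character of 'taki':
  Position 1: 't' -> consonant (running count: 0)
  Position 2: 'a' -> vowel (running count: 1)
  Position 3: 'k' -> consonant (running count: 1)
  Position 4: 'i' -> vowel (running count: 2)
Total vowels: 2

2


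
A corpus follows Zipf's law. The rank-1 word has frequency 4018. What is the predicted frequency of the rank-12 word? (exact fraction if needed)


Zipf's law: freq(rank) = f1 / rank
f1 = 4018, rank = 12
freq = 4018 / 12
GCD(4018, 12) = 2
Simplified: 2009/6

2009/6


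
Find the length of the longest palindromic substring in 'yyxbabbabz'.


Scanning 'yyxbabbabz' for palindromic substrings.
Substring at positions 3-8: 'babbab'.
Check: reverse('babbab') = 'babbab' -> palindrome confirmed.
Neighbouring characters ('x' / 'z') break symmetry, so it cannot extend further.
No longer palindromic substring exists; longest length = 6

6


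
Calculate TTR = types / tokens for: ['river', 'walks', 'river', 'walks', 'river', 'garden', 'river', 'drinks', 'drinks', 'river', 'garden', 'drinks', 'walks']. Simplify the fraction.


Tokens: 13
Unique types: ('drinks', 'garden', 'river', 'walks') = 4
TTR = 4/13
Already in lowest terms.

4/13


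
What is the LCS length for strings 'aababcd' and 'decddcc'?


DP table for LCS of 'aababcd' and 'decddcc':
       d  e  c  d  d  c  c
    0  0  0  0  0  0  0  0
  a 0  0  0  0  0  0  0  0
  a 0  0  0  0  0  0  0  0
  b 0  0  0  0  0  0  0  0
  a 0  0  0  0  0  0  0  0
  b 0  0  0  0  0  0  0  0
  c 0  0  0  1  1  1  1  1
  d 0  1  1  1  2  2  2  2
LCS: 'cd'
LCS length = 2

2


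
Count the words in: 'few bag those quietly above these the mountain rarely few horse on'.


Counting words by splitting on spaces:
  Word 1: 'few'
  Word 2: 'bag'
  Word 3: 'those'
  Word 4: 'quietly'
  Word 5: 'above'
  Word 6: 'these'
  Word 7: 'the'
  Word 8: 'mountain'
  Word 9: 'rarely'
  Word 10: 'few'
  Word 11: 'horse'
  Word 12: 'on'
Total words: 12

12


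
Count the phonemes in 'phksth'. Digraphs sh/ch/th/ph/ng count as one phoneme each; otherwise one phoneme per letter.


Parsing 'phksth' greedily, digraphs first:
  'ph' -> digraph (1 consonant phoneme) (phonemes so far: 1)
  'k' -> consonant phoneme (phonemes so far: 2)
  's' -> consonant phoneme (phonemes so far: 3)
  'th' -> digraph (1 consonant phoneme) (phonemes so far: 4)
Total phonemes: 4

4


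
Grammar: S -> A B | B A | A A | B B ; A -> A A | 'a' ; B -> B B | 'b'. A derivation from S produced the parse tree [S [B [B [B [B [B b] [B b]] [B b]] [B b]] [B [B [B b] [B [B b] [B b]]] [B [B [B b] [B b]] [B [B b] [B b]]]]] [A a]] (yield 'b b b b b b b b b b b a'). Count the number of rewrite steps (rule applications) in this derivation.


Every bracketed nonterminal node [X ...] in the tree is produced by exactly one rule application.
Reading the tree off as a leftmost derivation:
  Step 1: S  =>  B A   (applied S -> B A)
  Step 2: B A  =>  B B A   (applied B -> B B)
  Step 3: B B A  =>  B B B A   (applied B -> B B)
  Step 4: B B B A  =>  B B B B A   (applied B -> B B)
  Step 5: B B B B A  =>  B B B B B A   (applied B -> B B)
  Step 6: B B B B B A  =>  b B B B B A   (applied B -> b)
  Step 7: b B B B B A  =>  b b B B B A   (applied B -> b)
  Step 8: b b B B B A  =>  b b b B B A   (applied B -> b)
  Step 9: b b b B B A  =>  b b b b B A   (applied B -> b)
  Step 10: b b b b B A  =>  b b b b B B A   (applied B -> B B)
  Step 11: b b b b B B A  =>  b b b b B B B A   (applied B -> B B)
  Step 12: b b b b B B B A  =>  b b b b b B B A   (applied B -> b)
  Step 13: b b b b b B B A  =>  b b b b b B B B A   (applied B -> B B)
  Step 14: b b b b b B B B A  =>  b b b b b b B B A   (applied B -> b)
  Step 15: b b b b b b B B A  =>  b b b b b b b B A   (applied B -> b)
  Step 16: b b b b b b b B A  =>  b b b b b b b B B A   (applied B -> B B)
  Step 17: b b b b b b b B B A  =>  b b b b b b b B B B A   (applied B -> B B)
  Step 18: b b b b b b b B B B A  =>  b b b b b b b b B B A   (applied B -> b)
  Step 19: b b b b b b b b B B A  =>  b b b b b b b b b B A   (applied B -> b)
  Step 20: b b b b b b b b b B A  =>  b b b b b b b b b B B A   (applied B -> B B)
  Step 21: b b b b b b b b b B B A  =>  b b b b b b b b b b B A   (applied B -> b)
  Step 22: b b b b b b b b b b B A  =>  b b b b b b b b b b b A   (applied B -> b)
  Step 23: b b b b b b b b b b b A  =>  b b b b b b b b b b b a   (applied A -> a)
Final yield: b b b b b b b b b b b a
Total rewrite steps: 23

23


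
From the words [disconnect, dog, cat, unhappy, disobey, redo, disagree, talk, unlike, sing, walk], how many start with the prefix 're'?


Checking each word for prefix 're':
  'disconnect' -> no (count: 0)
  'dog' -> no (count: 0)
  'cat' -> no (count: 0)
  'unhappy' -> no (count: 0)
  'disobey' -> no (count: 0)
  'redo' -> YES, starts with 're' (count: 1)
  'disagree' -> no (count: 1)
  'talk' -> no (count: 1)
  'unlike' -> no (count: 1)
  'sing' -> no (count: 1)
  'walk' -> no (count: 1)
Total with prefix 're': 1

1


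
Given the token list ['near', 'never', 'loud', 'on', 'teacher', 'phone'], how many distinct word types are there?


Listing all tokens and tracking unique types:
  Token 1: 'near' -> NEW (unique so far: 1)
  Token 2: 'never' -> NEW (unique so far: 2)
  Token 3: 'loud' -> NEW (unique so far: 3)
  Token 4: 'on' -> NEW (unique so far: 4)
  Token 5: 'teacher' -> NEW (unique so far: 5)
  Token 6: 'phone' -> NEW (unique so far: 6)
Unique types: ('loud', 'near', 'never', 'on', 'phone', 'teacher')
Vocabulary size: 6

6


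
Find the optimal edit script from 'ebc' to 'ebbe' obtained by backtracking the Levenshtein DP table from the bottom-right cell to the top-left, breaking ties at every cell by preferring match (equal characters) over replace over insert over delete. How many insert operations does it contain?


Edit distance = 2. Backtracking from cell (3, 4) with preference match > replace > insert > delete,
then listing the resulting alignment 'ebc' -> 'ebbe' left to right:
  Step 1: keep 'e'
  Step 2: insert 'b' [insertion #1]
  Step 3: keep 'b'
  Step 4: replace c->e
Total insertions: 1

1


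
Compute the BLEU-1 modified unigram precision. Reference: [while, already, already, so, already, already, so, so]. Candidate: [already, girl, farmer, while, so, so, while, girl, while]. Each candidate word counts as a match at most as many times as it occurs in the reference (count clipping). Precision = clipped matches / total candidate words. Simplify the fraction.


Reference word counts: {'already': 4, 'so': 3, 'while': 1}
Checking each candidate word (with clipping):
  'already' -> in reference (ref count 4, used 1/4) -> match (matches: 1)
  'girl' -> not in reference -> no match (matches: 1)
  'farmer' -> not in reference -> no match (matches: 1)
  'while' -> in reference (ref count 1, used 1/1) -> match (matches: 2)
  'so' -> in reference (ref count 3, used 1/3) -> match (matches: 3)
  'so' -> in reference (ref count 3, used 2/3) -> match (matches: 4)
  'while' -> ref count 1 already used up (1/1) -> clipped, no match (matches: 4)
  'girl' -> not in reference -> no match (matches: 4)
  'while' -> ref count 1 already used up (1/1) -> clipped, no match (matches: 4)
Clipped matches: 4, Candidate length: 9
Precision = 4/9

4/9


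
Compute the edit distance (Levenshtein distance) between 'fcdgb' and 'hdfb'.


Building DP table for s1='fcdgb' (len 5) and s2='hdfb' (len 4):
       h  d  f  b
    0  1  2  3  4
  f 1  1  2  2  3
  c 2  2  2  3  3
  d 3  3  2  3  4
  g 4  4  3  3  4
  b 5  5  4  4  3
Edit distance = dp[5][4] = 3

3


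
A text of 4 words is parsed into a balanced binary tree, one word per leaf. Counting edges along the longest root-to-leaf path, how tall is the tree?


In a balanced binary tree with n leaves the deepest leaf is ceil(log2(n)) edges below the root.
log2(4) = 2.0000
ceil(2.0000) = 2
height (edges) = 2

2


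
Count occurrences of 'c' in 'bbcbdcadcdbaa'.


Scanning 'bbcbdcadcdbaa' for 'c':
  Position 2: 'c' -> MATCH (count: 1)
  Position 5: 'c' -> MATCH (count: 2)
  Position 8: 'c' -> MATCH (count: 3)
Total occurrences of 'c': 3

3


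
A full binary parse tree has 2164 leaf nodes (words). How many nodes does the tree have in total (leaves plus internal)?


Leaf nodes (terminals): 2164
Internal nodes = n - 1 = 2164 - 1 = 2163
Total = leaves + internal = 2164 + 2163 = 4327

4327


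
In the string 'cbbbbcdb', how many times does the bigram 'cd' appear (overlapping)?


Scanning 'cbbbbcdb' for bigram 'cd':
  Position 0: 'cb' -> no
  Position 1: 'bb' -> no
  Position 2: 'bb' -> no
  Position 3: 'bb' -> no
  Position 4: 'bc' -> no
  Position 5: 'cd' -> MATCH
  Position 6: 'db' -> no
Total matches: 1

1


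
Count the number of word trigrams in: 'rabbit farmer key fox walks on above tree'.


Word trigrams from [8] words:
  Trigram 1: (rabbit farmer key)
  Trigram 2: (farmer key fox)
  Trigram 3: (key fox walks)
  Trigram 4: (fox walks on)
  Trigram 5: (walks on above)
  Trigram 6: (on above tree)
Total word trigrams: 8 - 2 = 6

6


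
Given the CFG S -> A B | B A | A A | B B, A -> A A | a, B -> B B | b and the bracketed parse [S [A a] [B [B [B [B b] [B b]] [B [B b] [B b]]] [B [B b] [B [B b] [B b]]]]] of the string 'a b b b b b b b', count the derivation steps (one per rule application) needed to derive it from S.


Every bracketed nonterminal node [X ...] in the tree is produced by exactly one rule application.
Reading the tree off as a leftmost derivation:
  Step 1: S  =>  A B   (applied S -> A B)
  Step 2: A B  =>  a B   (applied A -> a)
  Step 3: a B  =>  a B B   (applied B -> B B)
  Step 4: a B B  =>  a B B B   (applied B -> B B)
  Step 5: a B B B  =>  a B B B B   (applied B -> B B)
  Step 6: a B B B B  =>  a b B B B   (applied B -> b)
  Step 7: a b B B B  =>  a b b B B   (applied B -> b)
  Step 8: a b b B B  =>  a b b B B B   (applied B -> B B)
  Step 9: a b b B B B  =>  a b b b B B   (applied B -> b)
  Step 10: a b b b B B  =>  a b b b b B   (applied B -> b)
  Step 11: a b b b b B  =>  a b b b b B B   (applied B -> B B)
  Step 12: a b b b b B B  =>  a b b b b b B   (applied B -> b)
  Step 13: a b b b b b B  =>  a b b b b b B B   (applied B -> B B)
  Step 14: a b b b b b B B  =>  a b b b b b b B   (applied B -> b)
  Step 15: a b b b b b b B  =>  a b b b b b b b   (applied B -> b)
Final yield: a b b b b b b b
Total rewrite steps: 15

15


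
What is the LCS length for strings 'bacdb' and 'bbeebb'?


DP table for LCS of 'bacdb' and 'bbeebb':
       b  b  e  e  b  b
    0  0  0  0  0  0  0
  b 0  1  1  1  1  1  1
  a 0  1  1  1  1  1  1
  c 0  1  1  1  1  1  1
  d 0  1  1  1  1  1  1
  b 0  1  2  2  2  2  2
LCS: 'bb'
LCS length = 2

2


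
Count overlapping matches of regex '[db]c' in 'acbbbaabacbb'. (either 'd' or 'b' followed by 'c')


Pattern: [db]c means either 'd' or 'b' followed by 'c'.
Scanning 'acbbbaabacbb' position-by-position:
  Pos 0: window 'ac' -> no
  Pos 1: window 'cb' -> no
  Pos 2: window 'bb' -> no
  Pos 3: window 'bb' -> no
  Pos 4: window 'ba' -> no
  Pos 5: window 'aa' -> no
  Pos 6: window 'ab' -> no
  Pos 7: window 'ba' -> no
  Pos 8: window 'ac' -> no
  Pos 9: window 'cb' -> no
  Pos 10: window 'bb' -> no
  Pos 11: window 'b' -> no
Total matches: 0

0


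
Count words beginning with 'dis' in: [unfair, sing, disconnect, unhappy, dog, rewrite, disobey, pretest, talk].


Checking each word for prefix 'dis':
  'unfair' -> no (count: 0)
  'sing' -> no (count: 0)
  'disconnect' -> YES, starts with 'dis' (count: 1)
  'unhappy' -> no (count: 1)
  'dog' -> no (count: 1)
  'rewrite' -> no (count: 1)
  'disobey' -> YES, starts with 'dis' (count: 2)
  'pretest' -> no (count: 2)
  'talk' -> no (count: 2)
Total with prefix 'dis': 2

2


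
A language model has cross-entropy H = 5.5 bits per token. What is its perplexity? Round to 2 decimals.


Perplexity formula: PP = 2^H
H = 5.5
PP = 2^5.5
Decompose: 2^5.5 = 2^5 * 2^0.5 = 2^5 * sqrt(2)
2^5 = 32, sqrt(2) ~ 1.4142136
PP ~ 32 * 1.4142136 = 45.2548352
Rounded to 2 decimals: 45.25

45.25


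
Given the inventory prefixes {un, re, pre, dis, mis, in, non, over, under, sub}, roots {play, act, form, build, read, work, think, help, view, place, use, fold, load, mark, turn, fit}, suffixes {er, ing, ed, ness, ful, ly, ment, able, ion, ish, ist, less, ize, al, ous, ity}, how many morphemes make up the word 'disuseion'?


Segmenting 'disuseion' against the inventory:
  'dis' -> prefix (morpheme 1)
  'use' -> root (morpheme 2)
  'ion' -> suffix (morpheme 3)
Total morphemes: 3

3


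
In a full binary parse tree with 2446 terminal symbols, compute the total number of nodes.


Leaf nodes (terminals): 2446
Internal nodes = n - 1 = 2446 - 1 = 2445
Total = leaves + internal = 2446 + 2445 = 4891

4891


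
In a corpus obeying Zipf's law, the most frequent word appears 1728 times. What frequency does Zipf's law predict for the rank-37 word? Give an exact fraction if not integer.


Zipf's law: freq(rank) = f1 / rank
f1 = 1728, rank = 37
freq = 1728 / 37
GCD(1728, 37) = 1
Simplified: 1728/37

1728/37


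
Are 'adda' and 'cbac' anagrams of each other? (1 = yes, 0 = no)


Sort characters of 'adda': 'aadd'
Sort characters of 'cbac': 'abcc'
Sorted forms differ -> they are NOT anagrams
Result: 0

0


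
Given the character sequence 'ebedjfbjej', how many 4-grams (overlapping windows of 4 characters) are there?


String 'ebedjfbjej' has length L = 10.
Number of overlapping n-grams = L - n + 1
Substituting: 10 - 4 + 1 = 7

7


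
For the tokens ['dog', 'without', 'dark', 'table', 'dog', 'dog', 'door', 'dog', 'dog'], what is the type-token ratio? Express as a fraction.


Tokens: 9
Unique types: ('dark', 'dog', 'door', 'table', 'without') = 5
TTR = 5/9
Already in lowest terms.

5/9


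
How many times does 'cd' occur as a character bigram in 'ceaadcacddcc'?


Scanning 'ceaadcacddcc' for bigram 'cd':
  Position 0: 'ce' -> no
  Position 1: 'ea' -> no
  Position 2: 'aa' -> no
  Position 3: 'ad' -> no
  Position 4: 'dc' -> no
  Position 5: 'ca' -> no
  Position 6: 'ac' -> no
  Position 7: 'cd' -> MATCH
  Position 8: 'dd' -> no
  Position 9: 'dc' -> no
  Position 10: 'cc' -> no
Total matches: 1

1


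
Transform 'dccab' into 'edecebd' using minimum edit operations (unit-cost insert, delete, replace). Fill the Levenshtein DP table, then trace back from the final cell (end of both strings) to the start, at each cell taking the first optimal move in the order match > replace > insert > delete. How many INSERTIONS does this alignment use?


Edit distance = 4. Backtracking from cell (5, 7) with preference match > replace > insert > delete,
then listing the resulting alignment 'dccab' -> 'edecebd' left to right:
  Step 1: insert 'e' [insertion #1]
  Step 2: keep 'd'
  Step 3: replace c->e
  Step 4: keep 'c'
  Step 5: replace a->e
  Step 6: keep 'b'
  Step 7: insert 'd' [insertion #2]
Total insertions: 2

2


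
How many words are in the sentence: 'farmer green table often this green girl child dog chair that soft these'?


Counting words by splitting on spaces:
  Word 1: 'farmer'
  Word 2: 'green'
  Word 3: 'table'
  Word 4: 'often'
  Word 5: 'this'
  Word 6: 'green'
  Word 7: 'girl'
  Word 8: 'child'
  Word 9: 'dog'
  Word 10: 'chair'
  Word 11: 'that'
  Word 12: 'soft'
  Word 13: 'these'
Total words: 13

13


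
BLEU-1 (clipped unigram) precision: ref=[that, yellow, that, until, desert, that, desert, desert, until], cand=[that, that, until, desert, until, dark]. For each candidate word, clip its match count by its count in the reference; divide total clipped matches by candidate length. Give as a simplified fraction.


Reference word counts: {'desert': 3, 'that': 3, 'until': 2, 'yellow': 1}
Checking each candidate word (with clipping):
  'that' -> in reference (ref count 3, used 1/3) -> match (matches: 1)
  'that' -> in reference (ref count 3, used 2/3) -> match (matches: 2)
  'until' -> in reference (ref count 2, used 1/2) -> match (matches: 3)
  'desert' -> in reference (ref count 3, used 1/3) -> match (matches: 4)
  'until' -> in reference (ref count 2, used 2/2) -> match (matches: 5)
  'dark' -> not in reference -> no match (matches: 5)
Clipped matches: 5, Candidate length: 6
Precision = 5/6

5/6


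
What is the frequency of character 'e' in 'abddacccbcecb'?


Scanning 'abddacccbcecb' for 'e':
  Position 10: 'e' -> MATCH (count: 1)
Total occurrences of 'e': 1

1


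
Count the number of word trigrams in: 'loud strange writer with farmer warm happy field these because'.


Word trigrams from [10] words:
  Trigram 1: (loud strange writer)
  Trigram 2: (strange writer with)
  Trigram 3: (writer with farmer)
  Trigram 4: (with farmer warm)
  Trigram 5: (farmer warm happy)
  Trigram 6: (warm happy field)
  Trigram 7: (happy field these)
  Trigram 8: (field these because)
Total word trigrams: 10 - 2 = 8

8


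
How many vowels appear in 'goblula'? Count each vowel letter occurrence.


Scanning each character of 'goblula':
  Position 1: 'g' -> consonant (running count: 0)
  Position 2: 'o' -> vowel (running count: 1)
  Position 3: 'b' -> consonant (running count: 1)
  Position 4: 'l' -> consonant (running count: 1)
  Position 5: 'u' -> vowel (running count: 2)
  Position 6: 'l' -> consonant (running count: 2)
  Position 7: 'a' -> vowel (running count: 3)
Total vowels: 3

3


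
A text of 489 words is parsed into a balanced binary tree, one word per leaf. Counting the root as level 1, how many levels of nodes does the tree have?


In a balanced binary tree with n leaves the deepest leaf is ceil(log2(n)) edges below the root,
so counting node levels inclusive of root and leaves gives ceil(log2(n)) + 1 levels.
log2(489) = 8.9337
ceil(8.9337) = 9
levels = 9 + 1 = 10

10


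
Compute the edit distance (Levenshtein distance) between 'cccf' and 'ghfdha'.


Building DP table for s1='cccf' (len 4) and s2='ghfdha' (len 6):
       g  h  f  d  h  a
    0  1  2  3  4  5  6
  c 1  1  2  3  4  5  6
  c 2  2  2  3  4  5  6
  c 3  3  3  3  4  5  6
  f 4  4  4  3  4  5  6
Edit distance = dp[4][6] = 6

6


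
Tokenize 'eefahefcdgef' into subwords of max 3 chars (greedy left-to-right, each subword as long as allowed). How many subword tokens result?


'eefahefcdgef' has 12 characters.
Chunking with max size 3:
  Chunk 1: 'eef' (positions 0-2)
  Chunk 2: 'ahe' (positions 3-5)
  Chunk 3: 'fcd' (positions 6-8)
  Chunk 4: 'gef' (positions 9-11)
Total chunks: ceil(12 / 3) = 4

4


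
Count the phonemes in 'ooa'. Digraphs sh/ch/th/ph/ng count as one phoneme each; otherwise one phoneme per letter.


Parsing 'ooa' greedily, digraphs first:
  'o' -> vowel phoneme (phonemes so far: 1)
  'o' -> vowel phoneme (phonemes so far: 2)
  'a' -> vowel phoneme (phonemes so far: 3)
Total phonemes: 3

3


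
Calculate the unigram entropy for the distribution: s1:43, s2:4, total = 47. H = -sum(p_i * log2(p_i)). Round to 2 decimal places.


Computing entropy H = -sum(p_i * log2(p_i)):
  s1: p = 43/47 = 0.9149, -p*log2(p) = 0.1174
  s2: p = 4/47 = 0.0851, -p*log2(p) = 0.3025
H = sum of terms = 0.4199
Rounded to 2 decimals: 0.42

0.42
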